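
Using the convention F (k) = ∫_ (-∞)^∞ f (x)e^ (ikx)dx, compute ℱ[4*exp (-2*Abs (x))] 16/ (k^2 + 4)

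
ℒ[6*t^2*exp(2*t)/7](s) 12/(7*(s - 2)^3)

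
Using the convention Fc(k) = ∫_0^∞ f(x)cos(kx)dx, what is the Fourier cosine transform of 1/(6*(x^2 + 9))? pi*exp(-3*k)/36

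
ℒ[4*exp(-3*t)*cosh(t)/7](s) 4*(s + 3)/(7*((s + 3)^2 - 1))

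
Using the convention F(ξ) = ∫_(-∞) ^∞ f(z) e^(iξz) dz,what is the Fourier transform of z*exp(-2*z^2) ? sqrt(2)*I*sqrt(pi)*ξ*exp(-ξ^2/8) /8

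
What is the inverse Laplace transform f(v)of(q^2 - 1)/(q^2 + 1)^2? v*cos(v)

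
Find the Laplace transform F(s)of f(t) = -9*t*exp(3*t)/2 -9/(2*(s - 3)^2)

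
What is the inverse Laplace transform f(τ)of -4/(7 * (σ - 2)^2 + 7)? -4 * exp(2 * τ) * sin(τ)/7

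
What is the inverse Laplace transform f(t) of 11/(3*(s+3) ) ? 11*exp(-3*t) /3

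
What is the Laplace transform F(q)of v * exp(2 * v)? (q - 2)^(-2)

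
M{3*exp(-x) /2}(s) 3*gamma(s) /2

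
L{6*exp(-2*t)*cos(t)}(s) 6*(s+2)/((s+2)^2+1)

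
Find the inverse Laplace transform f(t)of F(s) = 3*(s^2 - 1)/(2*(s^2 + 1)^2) 3*t*cos(t)/2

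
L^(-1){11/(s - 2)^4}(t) 11*t^3*exp(2*t)/6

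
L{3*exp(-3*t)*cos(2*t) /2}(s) 3*(s + 3) /(2*((s + 3) ^2 + 4) ) 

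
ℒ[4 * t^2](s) 8/s^3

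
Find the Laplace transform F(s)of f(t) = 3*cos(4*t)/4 3*s/(4*(s^2 + 16))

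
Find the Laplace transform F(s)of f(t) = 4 4/s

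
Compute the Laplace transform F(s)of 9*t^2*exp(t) 18/(s - 1)^3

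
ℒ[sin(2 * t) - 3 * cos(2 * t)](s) 2/(s^2 + 4) - 3 * s/(s^2 + 4) 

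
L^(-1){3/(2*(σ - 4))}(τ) 3*exp(4*τ)/2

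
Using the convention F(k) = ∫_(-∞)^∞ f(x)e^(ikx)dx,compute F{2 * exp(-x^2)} 2 * sqrt(pi) * exp(-k^2/4)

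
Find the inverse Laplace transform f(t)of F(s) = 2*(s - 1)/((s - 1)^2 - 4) 2*exp(t)*cosh(2*t)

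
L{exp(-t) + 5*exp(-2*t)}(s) 1/(s + 1) + 5/(s + 2)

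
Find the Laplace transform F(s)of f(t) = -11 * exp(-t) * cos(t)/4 11 * (-s - 1)/(4 * ((s + 1)^2 + 1))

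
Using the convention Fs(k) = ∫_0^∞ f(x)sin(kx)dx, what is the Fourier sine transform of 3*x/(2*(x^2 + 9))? 3*pi*exp(-3*k)/4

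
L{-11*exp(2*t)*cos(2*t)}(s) 11*(2 - s)/((s - 2)^2 + 4)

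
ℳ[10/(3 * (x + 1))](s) 10 * pi * csc(pi * s)/3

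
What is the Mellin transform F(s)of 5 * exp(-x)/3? 5 * gamma(s)/3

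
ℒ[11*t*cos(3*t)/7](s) 11*(s^2 - 9)/(7*(s^2 + 9)^2)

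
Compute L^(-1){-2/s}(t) -2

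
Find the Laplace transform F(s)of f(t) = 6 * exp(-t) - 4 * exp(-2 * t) 6/(s + 1) - 4/(s + 2)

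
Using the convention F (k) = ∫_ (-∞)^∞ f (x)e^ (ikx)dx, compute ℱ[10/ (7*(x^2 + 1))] 10*pi*exp (-Abs (k))/7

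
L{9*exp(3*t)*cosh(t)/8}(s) 9*(s - 3)/(8*((s - 3)^2 - 1))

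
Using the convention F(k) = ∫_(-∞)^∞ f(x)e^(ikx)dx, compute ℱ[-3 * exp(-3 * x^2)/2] -sqrt(3) * sqrt(pi) * exp(-k^2/12)/2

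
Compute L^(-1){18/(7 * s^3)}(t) 9 * t^2/7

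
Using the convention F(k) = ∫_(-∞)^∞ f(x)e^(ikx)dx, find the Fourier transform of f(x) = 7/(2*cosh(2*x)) 7*pi/(4*cosh(pi*k/4))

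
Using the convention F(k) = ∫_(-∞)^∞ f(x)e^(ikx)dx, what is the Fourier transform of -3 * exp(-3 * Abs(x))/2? -9/(k^2 + 9)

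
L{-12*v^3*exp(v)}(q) -72/(q - 1)^4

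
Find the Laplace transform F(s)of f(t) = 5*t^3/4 15/(2*s^4)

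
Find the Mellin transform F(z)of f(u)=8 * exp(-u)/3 8 * gamma(z)/3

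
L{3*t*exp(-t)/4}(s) 3/(4*(s + 1)^2)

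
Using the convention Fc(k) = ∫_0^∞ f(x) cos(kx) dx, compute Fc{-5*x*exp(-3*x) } 5*(k^2 - 9) /(k^2 + 9) ^2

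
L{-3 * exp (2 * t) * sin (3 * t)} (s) -9/ ( (s - 2)^2 + 9)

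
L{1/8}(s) 1/(8 * s)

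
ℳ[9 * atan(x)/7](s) -9 * pi * sec(pi * s/2)/(14 * s)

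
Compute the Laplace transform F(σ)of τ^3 6/σ^4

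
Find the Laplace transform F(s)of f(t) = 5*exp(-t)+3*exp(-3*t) 3/(s+3)+5/(s+1)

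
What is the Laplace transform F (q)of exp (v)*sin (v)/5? 1/ (5*( (q - 1)^2 + 1))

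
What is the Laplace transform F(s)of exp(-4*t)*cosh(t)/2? (s + 4)/(2*((s + 4)^2 - 1))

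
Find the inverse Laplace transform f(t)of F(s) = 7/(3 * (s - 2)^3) 7 * t^2 * exp(2 * t)/6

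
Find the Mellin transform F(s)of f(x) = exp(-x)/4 gamma(s)/4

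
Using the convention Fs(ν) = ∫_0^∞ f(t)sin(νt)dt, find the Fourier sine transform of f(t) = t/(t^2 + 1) pi*exp(-ν)/2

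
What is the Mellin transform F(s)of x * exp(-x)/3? gamma(s + 1)/3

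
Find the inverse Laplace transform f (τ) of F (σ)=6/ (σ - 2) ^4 τ^3 * exp (2 * τ) 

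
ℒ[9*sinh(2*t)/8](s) 9/(4*(s^2 - 4))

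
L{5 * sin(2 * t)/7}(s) 10/(7 * (s^2 + 4))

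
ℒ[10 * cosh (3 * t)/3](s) 10 * s/ (3 * (s^2 - 9))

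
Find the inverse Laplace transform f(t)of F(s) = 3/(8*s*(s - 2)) 3*exp(t)*sinh(t)/8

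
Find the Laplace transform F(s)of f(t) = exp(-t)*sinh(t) 1/(s*(s + 2))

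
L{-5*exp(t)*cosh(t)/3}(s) 5*(1 - s)/(3*s*(s - 2))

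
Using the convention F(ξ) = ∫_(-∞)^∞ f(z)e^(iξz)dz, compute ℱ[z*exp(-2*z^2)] sqrt(2)*I*sqrt(pi)*ξ*exp(-ξ^2/8)/8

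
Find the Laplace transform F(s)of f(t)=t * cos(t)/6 (s^2 - 1)/(6 * (s^2 + 1)^2)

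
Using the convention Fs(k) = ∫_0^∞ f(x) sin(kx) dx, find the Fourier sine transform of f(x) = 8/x 4 * pi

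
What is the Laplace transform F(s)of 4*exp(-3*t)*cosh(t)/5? 4*(s+3)/(5*((s+3)^2 - 1))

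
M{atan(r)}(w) -pi * sec(pi * w/2)/(2 * w)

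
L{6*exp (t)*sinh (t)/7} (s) 6/ (7*s*(s - 2))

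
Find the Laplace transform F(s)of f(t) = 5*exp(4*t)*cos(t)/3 5*(s - 4)/(3*((s - 4)^2 + 1))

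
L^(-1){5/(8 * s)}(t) 5/8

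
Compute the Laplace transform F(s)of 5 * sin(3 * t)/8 15/(8 * (s^2 + 9))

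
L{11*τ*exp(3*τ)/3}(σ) 11/(3*(σ - 3)^2)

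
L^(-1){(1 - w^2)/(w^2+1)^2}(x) -x*cos(x)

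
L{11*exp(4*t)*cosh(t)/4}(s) 11*(s - 4)/(4*((s - 4)^2 - 1))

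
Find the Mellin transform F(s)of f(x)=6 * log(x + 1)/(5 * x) -6 * pi * csc(pi * s)/(5 * s - 5)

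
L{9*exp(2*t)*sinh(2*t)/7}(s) 18/(7*s*(s - 4))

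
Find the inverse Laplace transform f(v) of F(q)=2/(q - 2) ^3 v^2 * exp(2 * v) 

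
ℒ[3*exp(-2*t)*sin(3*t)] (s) 9/((s + 2)^2 + 9)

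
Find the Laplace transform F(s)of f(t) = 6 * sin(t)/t 6 * atan(1/s)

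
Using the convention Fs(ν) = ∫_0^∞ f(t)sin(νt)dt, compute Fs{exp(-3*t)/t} atan(ν/3)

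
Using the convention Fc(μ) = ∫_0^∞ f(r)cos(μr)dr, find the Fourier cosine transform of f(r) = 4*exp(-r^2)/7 2*sqrt(pi)*exp(-μ^2/4)/7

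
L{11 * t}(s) 11/s^2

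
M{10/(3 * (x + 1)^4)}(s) 5 * gamma(s) * gamma(4 - s)/9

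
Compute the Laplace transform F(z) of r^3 6/z^4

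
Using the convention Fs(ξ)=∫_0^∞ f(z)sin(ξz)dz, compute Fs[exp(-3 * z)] ξ/(ξ^2 + 9)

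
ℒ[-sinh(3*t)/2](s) -3/(2*s^2 - 18)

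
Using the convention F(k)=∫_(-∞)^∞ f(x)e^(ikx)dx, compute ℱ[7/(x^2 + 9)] 7 * pi * exp(-3 * Abs(k))/3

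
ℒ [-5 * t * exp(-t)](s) -5/(s + 1)^2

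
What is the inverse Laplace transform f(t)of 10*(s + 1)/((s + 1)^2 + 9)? 10*exp(-t)*cos(3*t)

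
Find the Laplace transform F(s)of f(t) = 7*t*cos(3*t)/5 7*(s^2 - 9)/(5*(s^2 + 9)^2)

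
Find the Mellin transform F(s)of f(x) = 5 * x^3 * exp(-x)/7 5 * gamma(s + 3)/7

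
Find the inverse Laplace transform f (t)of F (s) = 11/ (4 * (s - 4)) 11 * exp (4 * t)/4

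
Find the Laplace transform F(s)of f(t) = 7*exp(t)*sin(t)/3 7/(3*((s - 1)^2 + 1))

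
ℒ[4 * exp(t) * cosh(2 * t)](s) 4 * (s - 1)/((s - 1)^2 - 4)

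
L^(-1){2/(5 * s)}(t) 2/5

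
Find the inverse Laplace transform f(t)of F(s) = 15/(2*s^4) 5*t^3/4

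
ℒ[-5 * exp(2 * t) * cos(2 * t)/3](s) 5 * (2 - s)/(3 * ((s - 2)^2 + 4))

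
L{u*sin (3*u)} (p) 6*p/ (p^2 + 9)^2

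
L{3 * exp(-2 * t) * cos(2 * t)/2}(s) 3 * (s + 2)/(2 * ((s + 2)^2 + 4))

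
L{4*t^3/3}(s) 8/s^4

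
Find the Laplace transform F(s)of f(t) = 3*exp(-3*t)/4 3/(4*(s + 3))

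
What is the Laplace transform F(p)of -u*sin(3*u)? -6*p/(p^2 + 9)^2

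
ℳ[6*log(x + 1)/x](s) -6*pi*csc(pi*s)/(s - 1)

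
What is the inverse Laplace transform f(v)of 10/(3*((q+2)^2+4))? 5*exp(-2*v)*sin(2*v)/3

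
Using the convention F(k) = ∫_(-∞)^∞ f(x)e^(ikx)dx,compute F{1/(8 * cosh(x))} pi/(8 * cosh(pi * k/2))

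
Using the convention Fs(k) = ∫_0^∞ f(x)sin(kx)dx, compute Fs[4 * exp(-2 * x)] 4 * k/(k^2 + 4)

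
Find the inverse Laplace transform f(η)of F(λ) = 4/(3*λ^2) 4*η/3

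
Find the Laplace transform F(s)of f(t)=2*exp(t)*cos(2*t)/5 2*(s - 1)/(5*((s - 1)^2 + 4))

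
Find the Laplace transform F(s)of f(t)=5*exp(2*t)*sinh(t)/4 5/(4*((s - 2)^2 - 1))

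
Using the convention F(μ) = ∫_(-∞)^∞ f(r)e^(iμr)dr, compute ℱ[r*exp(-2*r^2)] sqrt(2)*I*sqrt(pi)*μ*exp(-μ^2/8)/8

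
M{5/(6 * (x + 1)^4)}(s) 5 * gamma(s) * gamma(4 - s)/36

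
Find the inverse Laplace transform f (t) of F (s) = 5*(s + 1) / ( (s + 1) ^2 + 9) 5*exp (-t)*cos (3*t) 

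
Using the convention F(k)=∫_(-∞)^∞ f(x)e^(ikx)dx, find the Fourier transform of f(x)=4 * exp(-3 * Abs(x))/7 24/(7 * (k^2 + 9))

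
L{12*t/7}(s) 12/(7*s^2)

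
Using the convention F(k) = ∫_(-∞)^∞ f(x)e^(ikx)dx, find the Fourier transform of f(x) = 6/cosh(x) 6*pi/cosh(pi*k/2)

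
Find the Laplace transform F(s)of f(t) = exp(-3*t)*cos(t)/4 (s + 3)/(4*((s + 3)^2 + 1))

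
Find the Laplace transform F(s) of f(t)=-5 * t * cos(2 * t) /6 5 * (4 - s^2) /(6 * (s^2 + 4) ^2) 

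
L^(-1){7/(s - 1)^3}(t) 7*t^2*exp(t)/2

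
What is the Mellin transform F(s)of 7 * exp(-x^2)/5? 7 * gamma(s/2)/10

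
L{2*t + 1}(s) 2/s^2 + 1/s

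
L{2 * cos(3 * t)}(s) 2 * s/(s^2 + 9)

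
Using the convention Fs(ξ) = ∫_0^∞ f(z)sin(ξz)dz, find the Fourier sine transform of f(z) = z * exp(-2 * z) 4 * ξ/(ξ^2 + 4)^2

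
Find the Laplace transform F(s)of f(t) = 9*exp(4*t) 9/(s - 4)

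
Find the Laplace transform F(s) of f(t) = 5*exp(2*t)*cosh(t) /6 5*(s - 2) /(6*((s - 2) ^2 - 1) ) 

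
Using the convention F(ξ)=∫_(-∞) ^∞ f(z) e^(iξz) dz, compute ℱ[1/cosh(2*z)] pi/(2*cosh(pi*ξ/4) ) 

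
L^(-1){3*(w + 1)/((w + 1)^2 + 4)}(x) 3*exp(-x)*cos(2*x)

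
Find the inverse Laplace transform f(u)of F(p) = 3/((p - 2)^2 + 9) exp(2*u)*sin(3*u)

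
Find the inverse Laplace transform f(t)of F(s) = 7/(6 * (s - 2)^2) 7 * t * exp(2 * t)/6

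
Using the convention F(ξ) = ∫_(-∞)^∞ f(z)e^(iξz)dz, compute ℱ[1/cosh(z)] pi/cosh(pi*ξ/2)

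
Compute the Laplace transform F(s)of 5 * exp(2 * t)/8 5/(8 * (s - 2))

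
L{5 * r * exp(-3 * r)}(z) 5/(z + 3)^2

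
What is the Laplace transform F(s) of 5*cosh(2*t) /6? 5*s/(6*(s^2 - 4) ) 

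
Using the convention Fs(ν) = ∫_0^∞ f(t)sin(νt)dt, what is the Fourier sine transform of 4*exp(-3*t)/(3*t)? 4*atan(ν/3)/3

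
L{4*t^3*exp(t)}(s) 24/(s - 1)^4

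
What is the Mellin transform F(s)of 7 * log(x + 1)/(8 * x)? -7 * pi * csc(pi * s)/(8 * s - 8)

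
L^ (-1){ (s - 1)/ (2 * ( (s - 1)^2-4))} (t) exp (t) * cosh (2 * t)/2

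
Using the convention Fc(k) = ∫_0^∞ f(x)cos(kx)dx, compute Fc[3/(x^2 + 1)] 3 * pi * exp(-k)/2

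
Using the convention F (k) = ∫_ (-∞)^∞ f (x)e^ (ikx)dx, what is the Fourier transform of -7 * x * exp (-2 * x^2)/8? -7 * sqrt (2) * I * sqrt (pi) * k * exp (-k^2/8)/64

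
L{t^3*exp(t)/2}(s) 3/(s - 1)^4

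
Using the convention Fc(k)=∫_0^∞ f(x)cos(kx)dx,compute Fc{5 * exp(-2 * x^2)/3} 5 * sqrt(2) * sqrt(pi) * exp(-k^2/8)/12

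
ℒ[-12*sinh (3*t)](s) -36/ (s^2 - 9)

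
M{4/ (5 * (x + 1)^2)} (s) -4 * pi * (s - 1)/ (5 * sin (pi * s))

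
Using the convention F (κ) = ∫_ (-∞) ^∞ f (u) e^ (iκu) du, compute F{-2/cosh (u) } -2 * pi/cosh (pi * κ/2) 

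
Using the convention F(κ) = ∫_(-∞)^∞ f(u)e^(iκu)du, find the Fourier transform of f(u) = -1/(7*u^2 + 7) -pi*exp(-Abs(κ))/7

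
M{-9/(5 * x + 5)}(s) -9 * pi * csc(pi * s)/5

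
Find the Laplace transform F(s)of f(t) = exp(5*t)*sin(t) 1/((s - 5)^2+1)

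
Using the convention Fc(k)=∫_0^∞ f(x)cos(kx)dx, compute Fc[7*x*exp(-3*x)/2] 7*(9 - k^2)/(2*(k^2 + 9)^2)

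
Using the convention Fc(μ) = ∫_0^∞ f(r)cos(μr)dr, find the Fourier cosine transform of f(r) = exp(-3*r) 3/(μ^2 + 9)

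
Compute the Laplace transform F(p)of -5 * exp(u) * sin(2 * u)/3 -10/(3 * (p - 1)^2+12)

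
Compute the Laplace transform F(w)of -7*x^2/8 -7/(4*w^3)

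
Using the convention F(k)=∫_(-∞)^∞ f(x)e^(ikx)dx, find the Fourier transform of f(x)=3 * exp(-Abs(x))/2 3/(k^2 + 1)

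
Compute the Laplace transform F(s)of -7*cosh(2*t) -7*s/(s^2 - 4)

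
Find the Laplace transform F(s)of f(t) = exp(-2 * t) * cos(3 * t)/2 (s + 2)/(2 * ((s + 2)^2 + 9))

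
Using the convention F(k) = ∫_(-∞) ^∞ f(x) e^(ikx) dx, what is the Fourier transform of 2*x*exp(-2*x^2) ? sqrt(2)*I*sqrt(pi)*k*exp(-k^2/8) /4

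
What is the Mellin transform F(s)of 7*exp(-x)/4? 7*gamma(s)/4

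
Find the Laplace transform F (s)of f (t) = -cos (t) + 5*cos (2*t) 5*s/ (s^2 + 4)- s/ (s^2 + 1)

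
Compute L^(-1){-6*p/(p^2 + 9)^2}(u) -u*sin(3*u)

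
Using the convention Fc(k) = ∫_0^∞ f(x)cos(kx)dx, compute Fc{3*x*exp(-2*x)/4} 3*(4 - k^2)/(4*(k^2 + 4)^2)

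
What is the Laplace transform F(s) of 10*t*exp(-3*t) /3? 10/(3*(s + 3) ^2) 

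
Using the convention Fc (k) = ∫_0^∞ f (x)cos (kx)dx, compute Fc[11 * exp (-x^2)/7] 11 * sqrt (pi) * exp (-k^2/4)/14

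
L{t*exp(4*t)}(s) (s - 4)^(-2)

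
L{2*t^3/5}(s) 12/(5*s^4)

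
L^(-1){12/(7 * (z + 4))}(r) 12 * exp(-4 * r)/7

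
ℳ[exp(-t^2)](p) gamma(p/2)/2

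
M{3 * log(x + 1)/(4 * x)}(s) -3 * pi * csc(pi * s)/(4 * s - 4)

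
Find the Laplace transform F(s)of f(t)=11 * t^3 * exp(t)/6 11/(s - 1)^4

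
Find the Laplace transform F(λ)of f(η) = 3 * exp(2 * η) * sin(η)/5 3/(5 * ((λ - 2)^2 + 1))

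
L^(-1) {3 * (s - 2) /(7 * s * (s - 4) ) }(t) 3 * exp(2 * t) * cosh(2 * t) /7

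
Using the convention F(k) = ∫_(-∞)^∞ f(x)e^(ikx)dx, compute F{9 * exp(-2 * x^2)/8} 9 * sqrt(2) * sqrt(pi) * exp(-k^2/8)/16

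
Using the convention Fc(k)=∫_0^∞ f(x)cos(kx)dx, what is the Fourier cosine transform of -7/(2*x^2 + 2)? -7*pi*exp(-k)/4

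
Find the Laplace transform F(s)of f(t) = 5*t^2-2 10/s^3-2/s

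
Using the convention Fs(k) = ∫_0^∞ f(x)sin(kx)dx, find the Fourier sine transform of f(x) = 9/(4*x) 9*pi/8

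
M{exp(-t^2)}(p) gamma(p/2)/2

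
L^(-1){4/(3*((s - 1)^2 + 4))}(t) 2*exp(t)*sin(2*t)/3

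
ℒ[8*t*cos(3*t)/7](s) 8*(s^2 - 9)/(7*(s^2+9)^2)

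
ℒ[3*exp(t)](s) 3/(s - 1)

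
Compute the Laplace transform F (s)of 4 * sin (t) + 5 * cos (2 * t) 5 * s/ (s^2 + 4) + 4/ (s^2 + 1)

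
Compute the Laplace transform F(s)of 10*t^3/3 20/s^4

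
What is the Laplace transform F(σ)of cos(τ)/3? σ/(3*(σ^2 + 1))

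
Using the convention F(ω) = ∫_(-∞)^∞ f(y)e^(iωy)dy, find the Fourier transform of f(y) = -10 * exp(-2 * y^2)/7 -5 * sqrt(2) * sqrt(pi) * exp(-ω^2/8)/7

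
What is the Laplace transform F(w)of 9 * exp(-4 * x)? 9/(w + 4)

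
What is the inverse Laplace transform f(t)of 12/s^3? 6 * t^2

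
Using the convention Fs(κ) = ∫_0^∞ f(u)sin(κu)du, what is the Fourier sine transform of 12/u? 6*pi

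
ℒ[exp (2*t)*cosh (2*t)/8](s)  (s - 2)/ (8*s*(s - 4))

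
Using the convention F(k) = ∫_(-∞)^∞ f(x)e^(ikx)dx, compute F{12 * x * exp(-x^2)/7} 6 * I * sqrt(pi) * k * exp(-k^2/4)/7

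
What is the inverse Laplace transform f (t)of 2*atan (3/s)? 2*sin (3*t)/t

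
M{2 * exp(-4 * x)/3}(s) 2^(1 - 2 * s) * gamma(s)/3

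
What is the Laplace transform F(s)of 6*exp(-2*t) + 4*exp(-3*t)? 6/(s + 2) + 4/(s + 3)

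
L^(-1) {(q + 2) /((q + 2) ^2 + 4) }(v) exp(-2 * v) * cos(2 * v) 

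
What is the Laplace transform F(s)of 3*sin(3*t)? 9/(s^2 + 9)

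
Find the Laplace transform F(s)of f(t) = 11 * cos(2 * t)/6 11 * s/(6 * (s^2 + 4))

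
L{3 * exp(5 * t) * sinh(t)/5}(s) 3/(5 * ((s - 5)^2 - 1))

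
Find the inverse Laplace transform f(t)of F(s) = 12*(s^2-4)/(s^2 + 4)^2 12*t*cos(2*t)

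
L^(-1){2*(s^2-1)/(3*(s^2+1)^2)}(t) 2*t*cos(t)/3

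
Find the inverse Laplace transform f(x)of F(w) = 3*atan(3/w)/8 3*sin(3*x)/(8*x)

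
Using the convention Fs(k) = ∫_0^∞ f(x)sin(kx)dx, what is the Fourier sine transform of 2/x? pi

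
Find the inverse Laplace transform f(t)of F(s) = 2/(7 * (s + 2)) 2 * exp(-2 * t)/7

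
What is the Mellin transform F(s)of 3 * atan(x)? -3 * pi * sec(pi * s/2)/(2 * s)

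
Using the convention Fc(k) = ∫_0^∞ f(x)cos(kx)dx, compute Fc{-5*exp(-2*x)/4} -5/(2*k^2 + 8)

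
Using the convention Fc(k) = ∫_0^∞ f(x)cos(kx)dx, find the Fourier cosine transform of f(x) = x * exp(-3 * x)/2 (9 - k^2)/(2 * (k^2 + 9)^2)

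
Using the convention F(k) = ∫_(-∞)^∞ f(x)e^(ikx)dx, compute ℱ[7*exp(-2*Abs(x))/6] 14/(3*(k^2 + 4))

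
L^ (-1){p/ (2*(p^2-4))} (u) cosh (2*u)/2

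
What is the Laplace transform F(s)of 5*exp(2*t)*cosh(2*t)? 5*(s - 2)/(s*(s - 4))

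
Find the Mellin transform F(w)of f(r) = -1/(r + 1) -pi*csc(pi*w)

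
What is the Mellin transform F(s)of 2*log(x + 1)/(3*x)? -2*pi*csc(pi*s)/(3*s - 3)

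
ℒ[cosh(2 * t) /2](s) s/(2 * (s^2 - 4) ) 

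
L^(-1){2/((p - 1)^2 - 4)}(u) exp(u)*sinh(2*u)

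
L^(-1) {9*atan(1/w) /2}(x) 9*sin(x) /(2*x) 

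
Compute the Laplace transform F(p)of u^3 6/p^4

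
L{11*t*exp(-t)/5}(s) 11/(5*(s + 1)^2)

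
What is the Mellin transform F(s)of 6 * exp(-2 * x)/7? 6 * gamma(s)/(7 * 2^s)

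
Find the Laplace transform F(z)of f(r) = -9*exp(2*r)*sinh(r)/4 -9/(4*(z - 2)^2-4)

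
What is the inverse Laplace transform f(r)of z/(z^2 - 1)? cosh(r)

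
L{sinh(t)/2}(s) 1/(2 * (s^2 - 1))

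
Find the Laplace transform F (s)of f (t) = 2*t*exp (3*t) 2/ (s - 3)^2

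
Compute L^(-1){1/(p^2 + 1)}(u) sin(u)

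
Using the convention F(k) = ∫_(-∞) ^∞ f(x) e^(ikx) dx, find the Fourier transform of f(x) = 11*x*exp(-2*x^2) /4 11*sqrt(2)*I*sqrt(pi)*k*exp(-k^2/8) /32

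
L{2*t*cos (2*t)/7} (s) 2*(s^2 - 4)/ (7*(s^2 + 4)^2)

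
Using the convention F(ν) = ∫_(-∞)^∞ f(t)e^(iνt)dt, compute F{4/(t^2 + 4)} 2*pi*exp(-2*Abs(ν))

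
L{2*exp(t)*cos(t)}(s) 2*(s - 1)/((s - 1)^2+1)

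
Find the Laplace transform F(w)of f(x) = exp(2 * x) 1/(w - 2)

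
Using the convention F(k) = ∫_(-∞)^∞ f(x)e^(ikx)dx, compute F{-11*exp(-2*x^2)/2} -11*sqrt(2)*sqrt(pi)*exp(-k^2/8)/4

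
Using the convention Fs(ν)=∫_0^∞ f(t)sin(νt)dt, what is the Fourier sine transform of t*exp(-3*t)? 6*ν/(ν^2 + 9)^2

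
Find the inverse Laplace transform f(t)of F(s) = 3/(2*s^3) 3*t^2/4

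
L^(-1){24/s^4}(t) 4 * t^3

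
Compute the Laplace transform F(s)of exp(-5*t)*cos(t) (s + 5)/((s + 5)^2 + 1)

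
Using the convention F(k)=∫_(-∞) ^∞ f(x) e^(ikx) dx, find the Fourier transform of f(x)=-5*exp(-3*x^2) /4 -5*sqrt(3)*sqrt(pi)*exp(-k^2/12) /12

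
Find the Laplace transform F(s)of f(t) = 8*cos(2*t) 8*s/(s^2 + 4)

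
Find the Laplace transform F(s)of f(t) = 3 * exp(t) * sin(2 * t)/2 3/((s - 1)^2 + 4)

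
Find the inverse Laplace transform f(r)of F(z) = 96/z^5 4*r^4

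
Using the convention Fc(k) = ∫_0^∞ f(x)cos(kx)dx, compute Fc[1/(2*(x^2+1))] pi*exp(-k)/4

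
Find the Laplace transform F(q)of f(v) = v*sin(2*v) 4*q/(q^2 + 4)^2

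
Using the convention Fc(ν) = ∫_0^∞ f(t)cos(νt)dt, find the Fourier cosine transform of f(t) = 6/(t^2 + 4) 3 * pi * exp(-2 * ν)/2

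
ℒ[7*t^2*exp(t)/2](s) 7/(s - 1)^3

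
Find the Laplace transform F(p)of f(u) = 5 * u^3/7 30/(7 * p^4)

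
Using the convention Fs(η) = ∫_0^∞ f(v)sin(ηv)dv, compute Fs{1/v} pi/2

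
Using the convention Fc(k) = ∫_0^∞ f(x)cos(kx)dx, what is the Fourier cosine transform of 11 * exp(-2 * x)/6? 11/(3 * (k^2 + 4))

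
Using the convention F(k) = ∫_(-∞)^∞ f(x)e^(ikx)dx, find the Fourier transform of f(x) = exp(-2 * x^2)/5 sqrt(2) * sqrt(pi) * exp(-k^2/8)/10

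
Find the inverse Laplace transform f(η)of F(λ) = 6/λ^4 η^3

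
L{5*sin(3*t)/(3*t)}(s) 5*atan(3/s)/3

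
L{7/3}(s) 7/(3 * s)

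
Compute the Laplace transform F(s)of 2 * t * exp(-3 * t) 2/(s+3)^2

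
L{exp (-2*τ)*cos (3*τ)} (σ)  (σ + 2)/ ( (σ + 2)^2 + 9)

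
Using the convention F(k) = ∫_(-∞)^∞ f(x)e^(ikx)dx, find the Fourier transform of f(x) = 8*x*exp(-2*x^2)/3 sqrt(2)*I*sqrt(pi)*k*exp(-k^2/8)/3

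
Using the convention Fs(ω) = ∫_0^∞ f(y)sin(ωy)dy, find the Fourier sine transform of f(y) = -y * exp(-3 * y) -6 * ω/(ω^2 + 9)^2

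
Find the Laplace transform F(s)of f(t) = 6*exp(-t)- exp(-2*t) 6/(s + 1) - 1/(s + 2)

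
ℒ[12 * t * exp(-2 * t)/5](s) 12/(5 * (s+2)^2)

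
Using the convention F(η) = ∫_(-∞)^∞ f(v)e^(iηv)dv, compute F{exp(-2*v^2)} sqrt(2)*sqrt(pi)*exp(-η^2/8)/2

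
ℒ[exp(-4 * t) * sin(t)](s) 1/((s + 4)^2 + 1)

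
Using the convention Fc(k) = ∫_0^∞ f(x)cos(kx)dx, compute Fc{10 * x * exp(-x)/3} 10 * (1 - k^2)/(3 * (k^2 + 1)^2)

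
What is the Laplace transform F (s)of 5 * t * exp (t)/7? 5/ (7 * (s - 1)^2)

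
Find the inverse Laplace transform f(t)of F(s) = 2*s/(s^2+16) 2*cos(4*t)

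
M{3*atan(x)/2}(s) -3*pi*sec(pi*s/2)/(4*s)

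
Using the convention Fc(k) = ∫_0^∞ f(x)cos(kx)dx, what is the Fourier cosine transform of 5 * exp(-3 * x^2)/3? 5 * sqrt(3) * sqrt(pi) * exp(-k^2/12)/18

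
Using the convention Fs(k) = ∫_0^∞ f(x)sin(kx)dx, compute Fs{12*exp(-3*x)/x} 12*atan(k/3)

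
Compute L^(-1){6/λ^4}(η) η^3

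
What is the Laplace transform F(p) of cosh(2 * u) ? p/(p^2 - 4) 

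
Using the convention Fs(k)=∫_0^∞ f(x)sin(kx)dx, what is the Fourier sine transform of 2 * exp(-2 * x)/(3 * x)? 2 * atan(k/2)/3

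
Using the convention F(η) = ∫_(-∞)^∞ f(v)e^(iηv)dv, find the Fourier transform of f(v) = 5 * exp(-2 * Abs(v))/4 5/(η^2 + 4)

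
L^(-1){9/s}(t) 9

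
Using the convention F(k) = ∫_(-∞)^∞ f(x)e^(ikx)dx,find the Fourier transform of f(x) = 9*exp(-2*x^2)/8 9*sqrt(2)*sqrt(pi)*exp(-k^2/8)/16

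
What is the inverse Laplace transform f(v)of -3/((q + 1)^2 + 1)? -3 * exp(-v) * sin(v)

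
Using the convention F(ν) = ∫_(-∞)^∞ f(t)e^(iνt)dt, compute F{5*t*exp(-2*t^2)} 5*sqrt(2)*I*sqrt(pi)*ν*exp(-ν^2/8)/8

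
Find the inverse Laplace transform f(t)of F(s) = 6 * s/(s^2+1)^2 3 * t * sin(t)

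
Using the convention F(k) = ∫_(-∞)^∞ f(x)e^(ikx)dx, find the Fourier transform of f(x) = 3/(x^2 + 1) 3*pi*exp(-Abs(k))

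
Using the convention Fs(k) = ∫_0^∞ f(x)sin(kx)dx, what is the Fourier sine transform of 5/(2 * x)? 5 * pi/4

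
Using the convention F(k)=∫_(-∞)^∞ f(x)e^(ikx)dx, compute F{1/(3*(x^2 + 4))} pi*exp(-2*Abs(k))/6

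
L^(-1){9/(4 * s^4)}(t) 3 * t^3/8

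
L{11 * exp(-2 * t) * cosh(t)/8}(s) 11 * (s + 2)/(8 * ((s + 2)^2 - 1))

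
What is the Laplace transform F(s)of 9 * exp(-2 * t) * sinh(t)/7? 9/(7 * ((s + 2)^2 - 1))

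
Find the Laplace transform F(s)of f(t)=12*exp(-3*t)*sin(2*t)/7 24/(7*((s + 3)^2 + 4))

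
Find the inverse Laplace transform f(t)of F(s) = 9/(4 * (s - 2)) 9 * exp(2 * t)/4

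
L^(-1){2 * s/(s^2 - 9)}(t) 2 * cosh(3 * t)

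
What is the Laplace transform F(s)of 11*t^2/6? 11/(3*s^3)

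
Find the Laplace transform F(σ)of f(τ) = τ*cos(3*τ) (σ^2 - 9)/(σ^2 + 9)^2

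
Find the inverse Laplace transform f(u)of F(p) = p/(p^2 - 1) cosh(u)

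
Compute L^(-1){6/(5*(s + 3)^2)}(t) 6*t*exp(-3*t)/5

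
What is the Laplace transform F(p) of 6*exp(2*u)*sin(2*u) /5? 12/(5*((p - 2) ^2 + 4) ) 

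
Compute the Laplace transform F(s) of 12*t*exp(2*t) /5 12/(5*(s - 2) ^2) 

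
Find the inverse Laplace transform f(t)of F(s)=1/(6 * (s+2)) exp(-2 * t)/6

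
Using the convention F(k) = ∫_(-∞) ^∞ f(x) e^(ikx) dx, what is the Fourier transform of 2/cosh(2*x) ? pi/cosh(pi*k/4) 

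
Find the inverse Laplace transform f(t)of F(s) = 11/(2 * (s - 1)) 11 * exp(t)/2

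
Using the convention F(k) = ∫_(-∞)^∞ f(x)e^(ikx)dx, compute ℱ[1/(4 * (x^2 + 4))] pi * exp(-2 * Abs(k))/8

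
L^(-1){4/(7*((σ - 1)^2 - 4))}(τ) 2*exp(τ)*sinh(2*τ)/7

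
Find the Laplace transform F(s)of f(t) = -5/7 -5/(7 * s)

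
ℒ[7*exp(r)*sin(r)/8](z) 7/(8*((z - 1)^2 + 1))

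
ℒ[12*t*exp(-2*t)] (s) 12/(s+2)^2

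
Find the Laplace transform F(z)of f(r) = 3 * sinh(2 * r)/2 3/(z^2 - 4)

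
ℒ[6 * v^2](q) 12/q^3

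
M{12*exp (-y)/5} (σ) 12*gamma (σ)/5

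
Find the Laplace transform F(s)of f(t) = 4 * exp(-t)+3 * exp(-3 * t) 4/(s+1)+3/(s+3)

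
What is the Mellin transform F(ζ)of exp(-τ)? gamma(ζ)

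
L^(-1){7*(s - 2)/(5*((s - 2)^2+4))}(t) 7*exp(2*t)*cos(2*t)/5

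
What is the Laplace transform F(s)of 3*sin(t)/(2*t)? 3*atan(1/s)/2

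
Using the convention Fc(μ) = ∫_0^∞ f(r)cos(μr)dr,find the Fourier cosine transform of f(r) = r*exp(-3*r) (9 - μ^2)/(μ^2+9)^2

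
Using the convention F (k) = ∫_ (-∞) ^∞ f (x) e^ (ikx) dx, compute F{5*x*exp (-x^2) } 5*I*sqrt (pi)*k*exp (-k^2/4) /2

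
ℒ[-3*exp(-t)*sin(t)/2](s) -3/(2*(s + 1)^2 + 2)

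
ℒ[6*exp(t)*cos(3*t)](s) 6*(s - 1)/((s - 1)^2 + 9)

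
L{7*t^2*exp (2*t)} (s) 14/ (s - 2)^3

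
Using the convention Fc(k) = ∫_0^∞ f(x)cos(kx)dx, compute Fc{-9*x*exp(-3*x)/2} 9*(k^2-9)/(2*(k^2 + 9)^2)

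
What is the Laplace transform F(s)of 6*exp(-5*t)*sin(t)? 6/((s+5)^2+1)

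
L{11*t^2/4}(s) 11/(2*s^3)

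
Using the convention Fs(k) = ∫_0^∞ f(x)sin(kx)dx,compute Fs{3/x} 3*pi/2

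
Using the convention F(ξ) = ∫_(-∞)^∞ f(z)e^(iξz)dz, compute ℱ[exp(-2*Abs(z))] 4/(ξ^2 + 4)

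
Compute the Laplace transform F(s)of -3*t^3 -18/s^4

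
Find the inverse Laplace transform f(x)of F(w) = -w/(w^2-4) -cosh(2*x)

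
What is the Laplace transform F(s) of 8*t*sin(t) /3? 16*s/(3*(s^2 + 1) ^2) 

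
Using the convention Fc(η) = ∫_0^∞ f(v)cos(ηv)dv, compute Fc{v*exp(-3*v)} (9 - η^2)/(η^2 + 9)^2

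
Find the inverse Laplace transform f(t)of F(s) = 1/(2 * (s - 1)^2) t * exp(t)/2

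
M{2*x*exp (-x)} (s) 2*gamma (s + 1)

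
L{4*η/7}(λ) 4/(7*λ^2)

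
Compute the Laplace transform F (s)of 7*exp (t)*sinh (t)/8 7/ (8*s*(s - 2))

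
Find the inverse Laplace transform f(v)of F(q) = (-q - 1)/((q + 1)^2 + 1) -exp(-v)*cos(v)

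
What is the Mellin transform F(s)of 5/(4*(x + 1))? 5*pi*csc(pi*s)/4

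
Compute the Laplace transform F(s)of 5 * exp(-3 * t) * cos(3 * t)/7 5 * (s + 3)/(7 * ((s + 3)^2 + 9))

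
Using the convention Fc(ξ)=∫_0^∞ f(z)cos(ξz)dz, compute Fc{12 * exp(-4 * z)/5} 48/(5 * (ξ^2 + 16))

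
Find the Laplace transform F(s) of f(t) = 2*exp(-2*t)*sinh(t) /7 2/(7*((s + 2) ^2 - 1) ) 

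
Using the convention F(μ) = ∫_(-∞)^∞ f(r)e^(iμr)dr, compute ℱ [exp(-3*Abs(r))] 6/(μ^2 + 9)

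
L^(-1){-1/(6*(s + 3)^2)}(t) -t*exp(-3*t)/6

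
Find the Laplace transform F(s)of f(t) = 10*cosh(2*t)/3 10*s/(3*(s^2 - 4))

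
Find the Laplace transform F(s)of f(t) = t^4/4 6/s^5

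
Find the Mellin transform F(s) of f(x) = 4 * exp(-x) 4 * gamma(s) 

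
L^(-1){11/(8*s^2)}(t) 11*t/8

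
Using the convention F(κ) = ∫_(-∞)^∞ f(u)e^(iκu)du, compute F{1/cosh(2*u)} pi/(2*cosh(pi*κ/4))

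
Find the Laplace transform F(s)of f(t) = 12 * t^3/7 72/(7 * s^4)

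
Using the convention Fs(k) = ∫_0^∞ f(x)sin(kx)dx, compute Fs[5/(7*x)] 5*pi/14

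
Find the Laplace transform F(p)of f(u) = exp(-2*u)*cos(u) (p+2)/((p+2)^2+1)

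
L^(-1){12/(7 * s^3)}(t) 6 * t^2/7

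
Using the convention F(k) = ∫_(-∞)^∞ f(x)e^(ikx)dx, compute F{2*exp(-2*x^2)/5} sqrt(2)*sqrt(pi)*exp(-k^2/8)/5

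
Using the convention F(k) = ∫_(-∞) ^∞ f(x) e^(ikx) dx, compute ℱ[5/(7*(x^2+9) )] 5*pi*exp(-3*Abs(k) ) /21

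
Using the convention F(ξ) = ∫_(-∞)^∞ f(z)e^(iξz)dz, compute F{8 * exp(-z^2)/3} 8 * sqrt(pi) * exp(-ξ^2/4)/3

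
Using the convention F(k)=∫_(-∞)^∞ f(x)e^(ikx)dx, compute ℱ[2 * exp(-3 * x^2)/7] 2 * sqrt(3) * sqrt(pi) * exp(-k^2/12)/21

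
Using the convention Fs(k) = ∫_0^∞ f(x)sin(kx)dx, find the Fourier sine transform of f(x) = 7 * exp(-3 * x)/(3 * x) 7 * atan(k/3)/3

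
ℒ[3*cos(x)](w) 3*w/(w^2+1)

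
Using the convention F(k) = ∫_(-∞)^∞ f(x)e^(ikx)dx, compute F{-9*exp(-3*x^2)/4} -3*sqrt(3)*sqrt(pi)*exp(-k^2/12)/4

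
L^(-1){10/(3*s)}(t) 10/3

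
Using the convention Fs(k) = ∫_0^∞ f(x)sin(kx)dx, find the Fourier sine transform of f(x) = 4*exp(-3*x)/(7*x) 4*atan(k/3)/7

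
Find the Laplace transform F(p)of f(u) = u p^(-2)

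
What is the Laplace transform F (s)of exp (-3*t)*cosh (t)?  (s + 3)/ ( (s + 3)^2 - 1)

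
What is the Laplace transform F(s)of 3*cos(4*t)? 3*s/(s^2 + 16)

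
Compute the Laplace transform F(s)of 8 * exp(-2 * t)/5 8/(5 * (s + 2))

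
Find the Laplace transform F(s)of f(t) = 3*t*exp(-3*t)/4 3/(4*(s + 3)^2)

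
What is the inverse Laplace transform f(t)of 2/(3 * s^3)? t^2/3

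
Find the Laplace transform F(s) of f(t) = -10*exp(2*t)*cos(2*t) 10*(2 - s) /((s - 2) ^2 + 4) 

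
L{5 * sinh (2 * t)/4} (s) 5/ (2 * (s^2 - 4))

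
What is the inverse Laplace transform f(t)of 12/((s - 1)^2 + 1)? 12 * exp(t) * sin(t)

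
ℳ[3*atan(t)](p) -3*pi*sec(pi*p/2)/(2*p)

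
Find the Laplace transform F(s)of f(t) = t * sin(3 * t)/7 6 * s/(7 * (s^2+9)^2)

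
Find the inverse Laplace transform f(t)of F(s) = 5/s 5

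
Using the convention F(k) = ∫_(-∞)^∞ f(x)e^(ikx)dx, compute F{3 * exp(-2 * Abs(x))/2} 6/(k^2 + 4)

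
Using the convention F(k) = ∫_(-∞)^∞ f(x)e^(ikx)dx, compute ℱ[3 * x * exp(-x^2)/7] 3 * I * sqrt(pi) * k * exp(-k^2/4)/14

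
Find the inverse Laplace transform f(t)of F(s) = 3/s 3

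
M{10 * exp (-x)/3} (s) 10 * gamma (s)/3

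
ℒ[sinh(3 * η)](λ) 3/(λ^2 - 9)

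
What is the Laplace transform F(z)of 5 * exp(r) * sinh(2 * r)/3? 10/(3 * ((z - 1)^2-4))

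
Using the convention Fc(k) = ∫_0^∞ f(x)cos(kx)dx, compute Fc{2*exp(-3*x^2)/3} sqrt(3)*sqrt(pi)*exp(-k^2/12)/9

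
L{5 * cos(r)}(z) 5 * z/(z^2 + 1)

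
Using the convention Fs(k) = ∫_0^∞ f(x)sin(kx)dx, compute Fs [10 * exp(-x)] 10 * k/(k^2 + 1)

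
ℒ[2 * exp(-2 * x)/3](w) 2/(3 * (w+2))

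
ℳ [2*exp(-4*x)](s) 2^(1 - 2*s)*gamma(s)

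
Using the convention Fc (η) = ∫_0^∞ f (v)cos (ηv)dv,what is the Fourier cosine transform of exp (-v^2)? sqrt (pi)*exp (-η^2/4)/2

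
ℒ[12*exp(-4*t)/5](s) 12/(5*(s + 4))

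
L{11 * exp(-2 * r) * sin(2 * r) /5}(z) 22/(5 * ((z + 2) ^2 + 4) ) 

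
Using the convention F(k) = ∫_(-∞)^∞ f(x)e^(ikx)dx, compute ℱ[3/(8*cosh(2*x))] 3*pi/(16*cosh(pi*k/4))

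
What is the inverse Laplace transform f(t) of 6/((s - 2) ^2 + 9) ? 2*exp(2*t)*sin(3*t) 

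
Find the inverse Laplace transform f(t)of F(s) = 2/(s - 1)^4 t^3*exp(t)/3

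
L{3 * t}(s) 3/s^2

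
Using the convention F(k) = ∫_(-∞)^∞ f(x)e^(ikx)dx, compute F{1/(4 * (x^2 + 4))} pi * exp(-2 * Abs(k))/8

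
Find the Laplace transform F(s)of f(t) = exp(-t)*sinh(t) 1/(s*(s + 2))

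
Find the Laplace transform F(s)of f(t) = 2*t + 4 2/s^2 + 4/s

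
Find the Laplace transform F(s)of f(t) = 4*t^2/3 8/(3*s^3)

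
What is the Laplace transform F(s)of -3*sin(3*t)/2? -9/(2*s^2 + 18)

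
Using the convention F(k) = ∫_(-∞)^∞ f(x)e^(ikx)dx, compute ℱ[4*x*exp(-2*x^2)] sqrt(2)*I*sqrt(pi)*k*exp(-k^2/8)/2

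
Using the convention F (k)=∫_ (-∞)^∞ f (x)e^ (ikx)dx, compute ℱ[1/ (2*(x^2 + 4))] pi*exp (-2*Abs (k))/4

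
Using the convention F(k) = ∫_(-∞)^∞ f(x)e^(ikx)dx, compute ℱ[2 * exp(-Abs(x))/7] 4/(7 * (k^2+1))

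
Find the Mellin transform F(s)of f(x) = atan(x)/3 -pi*sec(pi*s/2)/(6*s)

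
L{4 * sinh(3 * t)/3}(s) 4/(s^2 - 9)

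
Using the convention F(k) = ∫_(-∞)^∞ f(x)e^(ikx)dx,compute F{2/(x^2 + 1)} 2*pi*exp(-Abs(k))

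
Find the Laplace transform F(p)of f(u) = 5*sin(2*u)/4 5/(2*(p^2 + 4))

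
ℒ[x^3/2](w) 3/w^4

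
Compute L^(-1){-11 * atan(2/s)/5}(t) -11 * sin(2 * t)/(5 * t)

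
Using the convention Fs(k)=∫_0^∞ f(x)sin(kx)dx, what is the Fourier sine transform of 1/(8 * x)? pi/16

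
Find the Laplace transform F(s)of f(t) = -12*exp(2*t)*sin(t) -12/((s - 2)^2 + 1)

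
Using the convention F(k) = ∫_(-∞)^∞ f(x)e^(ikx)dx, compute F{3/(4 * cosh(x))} 3 * pi/(4 * cosh(pi * k/2))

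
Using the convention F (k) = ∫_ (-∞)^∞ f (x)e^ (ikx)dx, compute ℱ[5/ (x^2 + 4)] 5*pi*exp (-2*Abs (k))/2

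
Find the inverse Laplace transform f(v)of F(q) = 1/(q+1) exp(-v)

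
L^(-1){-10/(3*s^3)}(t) -5*t^2/3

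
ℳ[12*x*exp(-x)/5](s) 12*gamma(s + 1)/5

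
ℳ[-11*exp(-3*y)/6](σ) -11*gamma(σ)/(6*3^σ)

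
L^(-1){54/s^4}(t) 9*t^3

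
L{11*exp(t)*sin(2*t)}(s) 22/((s - 1)^2+4)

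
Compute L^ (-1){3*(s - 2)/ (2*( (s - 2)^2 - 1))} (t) 3*exp (2*t)*cosh (t)/2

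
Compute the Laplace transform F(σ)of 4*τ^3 24/σ^4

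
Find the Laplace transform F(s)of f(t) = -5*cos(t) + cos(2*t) s/(s^2 + 4) - 5*s/(s^2 + 1)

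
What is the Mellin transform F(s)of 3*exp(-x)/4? 3*gamma(s)/4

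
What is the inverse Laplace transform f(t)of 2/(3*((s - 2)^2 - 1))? 2*exp(2*t)*sinh(t)/3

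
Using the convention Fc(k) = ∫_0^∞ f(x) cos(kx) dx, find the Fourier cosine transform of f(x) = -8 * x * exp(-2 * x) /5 8 * (k^2 - 4) /(5 * (k^2 + 4) ^2) 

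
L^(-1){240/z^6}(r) 2 * r^5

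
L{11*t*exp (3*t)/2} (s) 11/ (2*(s - 3)^2)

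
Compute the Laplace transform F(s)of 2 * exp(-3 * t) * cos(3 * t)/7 2 * (s + 3)/(7 * ((s + 3)^2 + 9))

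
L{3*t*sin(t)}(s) 6*s/(s^2 + 1)^2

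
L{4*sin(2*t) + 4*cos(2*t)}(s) 8/(s^2 + 4) + 4*s/(s^2 + 4)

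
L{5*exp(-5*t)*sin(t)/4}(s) 5/(4*((s+5)^2+1))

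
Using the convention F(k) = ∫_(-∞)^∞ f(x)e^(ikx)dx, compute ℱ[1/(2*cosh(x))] pi/(2*cosh(pi*k/2))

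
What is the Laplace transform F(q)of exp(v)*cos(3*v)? (q - 1)/((q - 1)^2 + 9)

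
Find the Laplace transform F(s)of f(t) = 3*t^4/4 18/s^5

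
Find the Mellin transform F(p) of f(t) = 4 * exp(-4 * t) 2^(2 - 2 * p) * gamma(p) 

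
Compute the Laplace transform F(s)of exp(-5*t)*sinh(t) 1/((s + 5)^2 - 1)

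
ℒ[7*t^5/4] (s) 210/s^6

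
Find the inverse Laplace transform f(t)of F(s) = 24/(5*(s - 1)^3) 12*t^2*exp(t)/5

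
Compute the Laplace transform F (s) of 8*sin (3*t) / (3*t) 8*atan (3/s) /3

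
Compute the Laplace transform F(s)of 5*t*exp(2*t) 5/(s - 2)^2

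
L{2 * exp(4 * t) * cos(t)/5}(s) 2 * (s - 4)/(5 * ((s - 4)^2 + 1))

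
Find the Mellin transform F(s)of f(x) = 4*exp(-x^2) 2*gamma(s/2)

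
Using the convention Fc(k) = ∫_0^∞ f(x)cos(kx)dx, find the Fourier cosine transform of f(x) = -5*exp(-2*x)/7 -10/(7*k^2+28)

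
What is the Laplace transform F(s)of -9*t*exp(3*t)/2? -9/(2*(s - 3)^2)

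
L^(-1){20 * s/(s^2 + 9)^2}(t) 10 * t * sin(3 * t)/3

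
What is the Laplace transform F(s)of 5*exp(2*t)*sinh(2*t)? 10/(s*(s - 4))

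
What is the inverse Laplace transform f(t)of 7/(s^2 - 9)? 7*sinh(3*t)/3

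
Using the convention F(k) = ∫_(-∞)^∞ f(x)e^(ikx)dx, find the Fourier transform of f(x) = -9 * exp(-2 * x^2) -9 * sqrt(2) * sqrt(pi) * exp(-k^2/8)/2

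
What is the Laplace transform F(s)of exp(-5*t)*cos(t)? (s + 5)/((s + 5)^2 + 1)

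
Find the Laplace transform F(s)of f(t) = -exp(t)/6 -1/(6*s - 6)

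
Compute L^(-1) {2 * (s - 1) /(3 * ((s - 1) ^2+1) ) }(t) 2 * exp(t) * cos(t) /3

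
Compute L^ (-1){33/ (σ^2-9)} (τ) 11*sinh (3*τ)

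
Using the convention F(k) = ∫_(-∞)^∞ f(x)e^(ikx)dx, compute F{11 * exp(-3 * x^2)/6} 11 * sqrt(3) * sqrt(pi) * exp(-k^2/12)/18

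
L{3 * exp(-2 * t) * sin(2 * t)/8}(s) 3/(4 * ((s + 2)^2 + 4))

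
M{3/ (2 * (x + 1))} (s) 3 * pi * csc (pi * s)/2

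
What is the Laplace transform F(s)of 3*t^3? 18/s^4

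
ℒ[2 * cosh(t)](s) 2 * s/(s^2-1)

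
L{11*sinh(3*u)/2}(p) 33/(2*(p^2 - 9))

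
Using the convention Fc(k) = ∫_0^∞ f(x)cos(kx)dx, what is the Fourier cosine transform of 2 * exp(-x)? 2/(k^2 + 1)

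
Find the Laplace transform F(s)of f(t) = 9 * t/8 9/(8 * s^2)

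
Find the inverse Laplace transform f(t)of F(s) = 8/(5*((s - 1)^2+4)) 4*exp(t)*sin(2*t)/5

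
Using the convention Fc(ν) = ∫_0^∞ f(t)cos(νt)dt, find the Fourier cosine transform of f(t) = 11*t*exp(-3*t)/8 11*(9 - ν^2)/(8*(ν^2 + 9)^2)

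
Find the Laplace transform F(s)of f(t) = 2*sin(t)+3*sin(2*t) 6/(s^2+4)+2/(s^2+1)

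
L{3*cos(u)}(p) 3*p/(p^2 + 1)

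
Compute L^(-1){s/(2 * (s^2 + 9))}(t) cos(3 * t)/2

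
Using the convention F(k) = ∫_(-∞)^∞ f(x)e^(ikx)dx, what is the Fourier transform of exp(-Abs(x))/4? 1/(2 * (k^2+1))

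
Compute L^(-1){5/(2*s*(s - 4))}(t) 5*exp(2*t)*sinh(2*t)/4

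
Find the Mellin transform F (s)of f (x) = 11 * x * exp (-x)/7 11 * gamma (s + 1)/7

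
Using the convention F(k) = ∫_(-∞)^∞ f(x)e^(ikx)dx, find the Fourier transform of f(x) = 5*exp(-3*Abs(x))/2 15/(k^2+9)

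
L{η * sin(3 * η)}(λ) 6 * λ/(λ^2 + 9)^2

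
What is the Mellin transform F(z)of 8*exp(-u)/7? 8*gamma(z)/7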